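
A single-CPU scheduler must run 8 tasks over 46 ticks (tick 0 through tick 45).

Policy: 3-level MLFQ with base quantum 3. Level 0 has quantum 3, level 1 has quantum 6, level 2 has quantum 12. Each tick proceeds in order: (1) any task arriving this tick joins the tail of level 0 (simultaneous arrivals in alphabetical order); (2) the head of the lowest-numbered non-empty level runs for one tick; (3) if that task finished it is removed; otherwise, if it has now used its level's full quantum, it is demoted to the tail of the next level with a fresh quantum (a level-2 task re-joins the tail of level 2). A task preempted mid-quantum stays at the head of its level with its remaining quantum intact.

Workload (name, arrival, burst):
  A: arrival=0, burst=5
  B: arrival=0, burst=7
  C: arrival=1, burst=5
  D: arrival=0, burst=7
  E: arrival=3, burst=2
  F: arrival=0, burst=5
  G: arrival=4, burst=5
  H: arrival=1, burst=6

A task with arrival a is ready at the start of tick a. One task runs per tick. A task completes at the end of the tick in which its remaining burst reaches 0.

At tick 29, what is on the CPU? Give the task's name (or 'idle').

running at tick 29 = D

t=0: L0/L1/L2 = ABDF/-/- → run A
t=1: L0/L1/L2 = ABDFCH/-/- → run A
t=2: L0/L1/L2 = ABDFCH/-/- → run A
t=3: L0/L1/L2 = BDFCHE/A/- → run B
t=4: L0/L1/L2 = BDFCHEG/A/- → run B
t=5: L0/L1/L2 = BDFCHEG/A/- → run B
t=6: L0/L1/L2 = DFCHEG/AB/- → run D
t=7: L0/L1/L2 = DFCHEG/AB/- → run D
t=8: L0/L1/L2 = DFCHEG/AB/- → run D
t=9: L0/L1/L2 = FCHEG/ABD/- → run F
t=10: L0/L1/L2 = FCHEG/ABD/- → run F
t=11: L0/L1/L2 = FCHEG/ABD/- → run F
t=12: L0/L1/L2 = CHEG/ABDF/- → run C
t=13: L0/L1/L2 = CHEG/ABDF/- → run C
t=14: L0/L1/L2 = CHEG/ABDF/- → run C
t=15: L0/L1/L2 = HEG/ABDFC/- → run H
t=16: L0/L1/L2 = HEG/ABDFC/- → run H
t=17: L0/L1/L2 = HEG/ABDFC/- → run H
t=18: L0/L1/L2 = EG/ABDFCH/- → run E
t=19: L0/L1/L2 = EG/ABDFCH/- → run E
t=20: L0/L1/L2 = G/ABDFCH/- → run G
t=21: L0/L1/L2 = G/ABDFCH/- → run G
t=22: L0/L1/L2 = G/ABDFCH/- → run G
t=23: L0/L1/L2 = -/ABDFCHG/- → run A
t=24: L0/L1/L2 = -/ABDFCHG/- → run A
t=25: L0/L1/L2 = -/BDFCHG/- → run B
t=26: L0/L1/L2 = -/BDFCHG/- → run B
t=27: L0/L1/L2 = -/BDFCHG/- → run B
t=28: L0/L1/L2 = -/BDFCHG/- → run B
t=29: L0/L1/L2 = -/DFCHG/- → run D
t=30: L0/L1/L2 = -/DFCHG/- → run D
t=31: L0/L1/L2 = -/DFCHG/- → run D
t=32: L0/L1/L2 = -/DFCHG/- → run D
t=33: L0/L1/L2 = -/FCHG/- → run F
t=34: L0/L1/L2 = -/FCHG/- → run F
t=35: L0/L1/L2 = -/CHG/- → run C
t=36: L0/L1/L2 = -/CHG/- → run C
t=37: L0/L1/L2 = -/HG/- → run H
t=38: L0/L1/L2 = -/HG/- → run H
t=39: L0/L1/L2 = -/HG/- → run H
t=40: L0/L1/L2 = -/G/- → run G
t=41: L0/L1/L2 = -/G/- → run G
t=42: (idle)
t=43: (idle)
t=44: (idle)
t=45: (idle)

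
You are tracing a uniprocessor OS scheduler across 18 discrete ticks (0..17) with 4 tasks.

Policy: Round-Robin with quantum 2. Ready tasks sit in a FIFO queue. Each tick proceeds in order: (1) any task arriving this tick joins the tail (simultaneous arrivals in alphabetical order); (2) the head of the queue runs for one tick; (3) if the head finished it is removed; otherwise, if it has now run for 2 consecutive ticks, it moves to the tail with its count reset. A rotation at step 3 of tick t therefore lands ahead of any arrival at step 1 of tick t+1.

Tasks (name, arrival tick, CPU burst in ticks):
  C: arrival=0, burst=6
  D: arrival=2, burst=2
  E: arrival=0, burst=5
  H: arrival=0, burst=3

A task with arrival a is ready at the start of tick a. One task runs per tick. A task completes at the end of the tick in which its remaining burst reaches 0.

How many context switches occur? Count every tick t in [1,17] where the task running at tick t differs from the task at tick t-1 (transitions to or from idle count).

context switches = 9

t=0: queue=[C,E,H] q_used=0 → run C
t=1: queue=[C,E,H] q_used=1 → run C
t=2: queue=[E,H,C,D] q_used=0 → run E
t=3: queue=[E,H,C,D] q_used=1 → run E
t=4: queue=[H,C,D,E] q_used=0 → run H
t=5: queue=[H,C,D,E] q_used=1 → run H
t=6: queue=[C,D,E,H] q_used=0 → run C
t=7: queue=[C,D,E,H] q_used=1 → run C
t=8: queue=[D,E,H,C] q_used=0 → run D
t=9: queue=[D,E,H,C] q_used=1 → run D
t=10: queue=[E,H,C] q_used=0 → run E
t=11: queue=[E,H,C] q_used=1 → run E
t=12: queue=[H,C,E] q_used=0 → run H
t=13: queue=[C,E] q_used=0 → run C
t=14: queue=[C,E] q_used=1 → run C
t=15: queue=[E] q_used=0 → run E
t=16: (idle)
t=17: (idle)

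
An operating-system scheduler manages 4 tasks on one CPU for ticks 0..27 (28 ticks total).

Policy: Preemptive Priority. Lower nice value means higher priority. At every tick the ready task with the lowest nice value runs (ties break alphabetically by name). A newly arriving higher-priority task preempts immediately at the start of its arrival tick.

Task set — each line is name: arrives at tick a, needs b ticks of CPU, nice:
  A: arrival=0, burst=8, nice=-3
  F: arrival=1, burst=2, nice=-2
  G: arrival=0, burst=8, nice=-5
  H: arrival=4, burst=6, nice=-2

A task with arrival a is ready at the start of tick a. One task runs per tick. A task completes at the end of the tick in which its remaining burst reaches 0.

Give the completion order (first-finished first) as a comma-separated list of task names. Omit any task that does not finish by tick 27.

completion order = G, A, F, H

t=0: ready={A,G} → run G
t=1: ready={A,F,G} → run G
t=2: ready={A,F,G} → run G
t=3: ready={A,F,G} → run G
t=4: ready={A,F,G,H} → run G
t=5: ready={A,F,G,H} → run G
t=6: ready={A,F,G,H} → run G
t=7: ready={A,F,G,H} → run G
t=8: ready={A,F,H} → run A
t=9: ready={A,F,H} → run A
t=10: ready={A,F,H} → run A
t=11: ready={A,F,H} → run A
t=12: ready={A,F,H} → run A
t=13: ready={A,F,H} → run A
t=14: ready={A,F,H} → run A
t=15: ready={A,F,H} → run A
t=16: ready={F,H} → run F
t=17: ready={F,H} → run F
t=18: ready={H} → run H
t=19: ready={H} → run H
t=20: ready={H} → run H
t=21: ready={H} → run H
t=22: ready={H} → run H
t=23: ready={H} → run H
t=24: (idle)
t=25: (idle)
t=26: (idle)
t=27: (idle)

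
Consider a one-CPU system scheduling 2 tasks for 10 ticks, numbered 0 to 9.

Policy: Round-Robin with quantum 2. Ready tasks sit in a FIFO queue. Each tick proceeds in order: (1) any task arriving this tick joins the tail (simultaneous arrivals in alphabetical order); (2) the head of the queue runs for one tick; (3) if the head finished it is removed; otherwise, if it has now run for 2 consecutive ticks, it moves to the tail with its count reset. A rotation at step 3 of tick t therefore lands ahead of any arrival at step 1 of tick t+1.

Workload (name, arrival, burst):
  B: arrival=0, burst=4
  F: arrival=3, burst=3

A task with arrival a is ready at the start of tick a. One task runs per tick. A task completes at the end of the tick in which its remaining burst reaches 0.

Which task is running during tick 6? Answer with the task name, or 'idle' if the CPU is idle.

running at tick 6 = F

t=0: queue=[B] q_used=0 → run B
t=1: queue=[B] q_used=1 → run B
t=2: queue=[B] q_used=0 → run B
t=3: queue=[B,F] q_used=1 → run B
t=4: queue=[F] q_used=0 → run F
t=5: queue=[F] q_used=1 → run F
t=6: queue=[F] q_used=0 → run F
t=7: (idle)
t=8: (idle)
t=9: (idle)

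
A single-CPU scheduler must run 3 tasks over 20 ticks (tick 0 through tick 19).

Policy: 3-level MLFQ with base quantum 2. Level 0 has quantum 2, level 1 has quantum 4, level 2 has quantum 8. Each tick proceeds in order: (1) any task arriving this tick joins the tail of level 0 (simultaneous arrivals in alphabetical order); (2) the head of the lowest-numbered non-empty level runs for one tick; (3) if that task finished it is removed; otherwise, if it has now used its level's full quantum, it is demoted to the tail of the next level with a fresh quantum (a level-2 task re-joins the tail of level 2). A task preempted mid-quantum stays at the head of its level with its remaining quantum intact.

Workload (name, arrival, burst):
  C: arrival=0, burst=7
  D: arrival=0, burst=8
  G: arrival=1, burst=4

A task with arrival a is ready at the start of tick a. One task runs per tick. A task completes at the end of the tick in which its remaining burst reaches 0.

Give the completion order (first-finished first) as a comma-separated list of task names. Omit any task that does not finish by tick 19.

completion order = G, C, D

t=0: L0/L1/L2 = CD/-/- → run C
t=1: L0/L1/L2 = CDG/-/- → run C
t=2: L0/L1/L2 = DG/C/- → run D
t=3: L0/L1/L2 = DG/C/- → run D
t=4: L0/L1/L2 = G/CD/- → run G
t=5: L0/L1/L2 = G/CD/- → run G
t=6: L0/L1/L2 = -/CDG/- → run C
t=7: L0/L1/L2 = -/CDG/- → run C
t=8: L0/L1/L2 = -/CDG/- → run C
t=9: L0/L1/L2 = -/CDG/- → run C
t=10: L0/L1/L2 = -/DG/C → run D
t=11: L0/L1/L2 = -/DG/C → run D
t=12: L0/L1/L2 = -/DG/C → run D
t=13: L0/L1/L2 = -/DG/C → run D
t=14: L0/L1/L2 = -/G/CD → run G
t=15: L0/L1/L2 = -/G/CD → run G
t=16: L0/L1/L2 = -/-/CD → run C
t=17: L0/L1/L2 = -/-/D → run D
t=18: L0/L1/L2 = -/-/D → run D
t=19: (idle)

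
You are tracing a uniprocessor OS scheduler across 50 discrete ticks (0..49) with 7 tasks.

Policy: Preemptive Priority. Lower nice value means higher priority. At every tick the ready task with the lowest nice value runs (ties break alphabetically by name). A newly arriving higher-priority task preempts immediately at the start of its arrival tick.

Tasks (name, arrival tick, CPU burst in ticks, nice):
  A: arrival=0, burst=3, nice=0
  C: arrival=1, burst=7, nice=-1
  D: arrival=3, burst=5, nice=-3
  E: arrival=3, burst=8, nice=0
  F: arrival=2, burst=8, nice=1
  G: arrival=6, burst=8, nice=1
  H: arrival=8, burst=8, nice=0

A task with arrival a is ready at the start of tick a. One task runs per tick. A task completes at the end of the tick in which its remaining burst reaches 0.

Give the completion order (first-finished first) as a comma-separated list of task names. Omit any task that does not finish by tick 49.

completion order = D, C, A, E, H, F, G

t=0: ready={A} → run A
t=1: ready={A,C} → run C
t=2: ready={A,C,F} → run C
t=3: ready={A,C,D,E,F} → run D
t=4: ready={A,C,D,E,F} → run D
t=5: ready={A,C,D,E,F} → run D
t=6: ready={A,C,D,E,F,G} → run D
t=7: ready={A,C,D,E,F,G} → run D
t=8: ready={A,C,E,F,G,H} → run C
t=9: ready={A,C,E,F,G,H} → run C
t=10: ready={A,C,E,F,G,H} → run C
t=11: ready={A,C,E,F,G,H} → run C
t=12: ready={A,C,E,F,G,H} → run C
t=13: ready={A,E,F,G,H} → run A
t=14: ready={A,E,F,G,H} → run A
t=15: ready={E,F,G,H} → run E
t=16: ready={E,F,G,H} → run E
t=17: ready={E,F,G,H} → run E
t=18: ready={E,F,G,H} → run E
t=19: ready={E,F,G,H} → run E
t=20: ready={E,F,G,H} → run E
t=21: ready={E,F,G,H} → run E
t=22: ready={E,F,G,H} → run E
t=23: ready={F,G,H} → run H
t=24: ready={F,G,H} → run H
t=25: ready={F,G,H} → run H
t=26: ready={F,G,H} → run H
t=27: ready={F,G,H} → run H
t=28: ready={F,G,H} → run H
t=29: ready={F,G,H} → run H
t=30: ready={F,G,H} → run H
t=31: ready={F,G} → run F
t=32: ready={F,G} → run F
t=33: ready={F,G} → run F
t=34: ready={F,G} → run F
t=35: ready={F,G} → run F
t=36: ready={F,G} → run F
t=37: ready={F,G} → run F
t=38: ready={F,G} → run F
t=39: ready={G} → run G
t=40: ready={G} → run G
t=41: ready={G} → run G
t=42: ready={G} → run G
t=43: ready={G} → run G
t=44: ready={G} → run G
t=45: ready={G} → run G
t=46: ready={G} → run G
t=47: (idle)
t=48: (idle)
t=49: (idle)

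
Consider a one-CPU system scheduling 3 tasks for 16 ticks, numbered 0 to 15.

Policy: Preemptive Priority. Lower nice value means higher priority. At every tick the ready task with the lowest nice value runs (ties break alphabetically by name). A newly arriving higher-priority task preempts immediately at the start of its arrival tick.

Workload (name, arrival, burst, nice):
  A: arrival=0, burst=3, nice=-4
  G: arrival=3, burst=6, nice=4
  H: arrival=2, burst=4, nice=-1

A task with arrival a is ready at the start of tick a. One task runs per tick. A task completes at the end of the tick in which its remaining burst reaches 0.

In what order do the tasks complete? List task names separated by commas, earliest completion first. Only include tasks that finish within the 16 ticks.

t=0: ready={A} → run A
t=1: ready={A} → run A
t=2: ready={A,H} → run A
t=3: ready={G,H} → run H
t=4: ready={G,H} → run H
t=5: ready={G,H} → run H
t=6: ready={G,H} → run H
t=7: ready={G} → run G
t=8: ready={G} → run G
t=9: ready={G} → run G
t=10: ready={G} → run G
t=11: ready={G} → run G
t=12: ready={G} → run G
t=13: (idle)
t=14: (idle)
t=15: (idle)

completion order = A, H, G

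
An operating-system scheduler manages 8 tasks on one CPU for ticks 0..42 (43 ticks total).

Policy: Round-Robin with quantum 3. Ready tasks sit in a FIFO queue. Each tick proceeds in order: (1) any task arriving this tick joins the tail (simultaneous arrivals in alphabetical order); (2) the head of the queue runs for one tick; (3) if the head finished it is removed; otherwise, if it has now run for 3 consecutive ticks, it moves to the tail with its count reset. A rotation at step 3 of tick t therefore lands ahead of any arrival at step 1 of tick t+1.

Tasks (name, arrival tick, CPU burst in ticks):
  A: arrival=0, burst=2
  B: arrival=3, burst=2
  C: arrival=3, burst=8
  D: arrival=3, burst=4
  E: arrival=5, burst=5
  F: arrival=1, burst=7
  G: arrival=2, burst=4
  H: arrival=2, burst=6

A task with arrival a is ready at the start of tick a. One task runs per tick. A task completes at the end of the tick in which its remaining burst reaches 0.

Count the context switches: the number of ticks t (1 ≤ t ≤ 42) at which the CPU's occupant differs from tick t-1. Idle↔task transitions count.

context switches = 16

t=0: queue=[A] q_used=0 → run A
t=1: queue=[A,F] q_used=1 → run A
t=2: queue=[F,G,H] q_used=0 → run F
t=3: queue=[F,G,H,B,C,D] q_used=1 → run F
t=4: queue=[F,G,H,B,C,D] q_used=2 → run F
t=5: queue=[G,H,B,C,D,F,E] q_used=0 → run G
t=6: queue=[G,H,B,C,D,F,E] q_used=1 → run G
t=7: queue=[G,H,B,C,D,F,E] q_used=2 → run G
t=8: queue=[H,B,C,D,F,E,G] q_used=0 → run H
t=9: queue=[H,B,C,D,F,E,G] q_used=1 → run H
t=10: queue=[H,B,C,D,F,E,G] q_used=2 → run H
t=11: queue=[B,C,D,F,E,G,H] q_used=0 → run B
t=12: queue=[B,C,D,F,E,G,H] q_used=1 → run B
t=13: queue=[C,D,F,E,G,H] q_used=0 → run C
t=14: queue=[C,D,F,E,G,H] q_used=1 → run C
t=15: queue=[C,D,F,E,G,H] q_used=2 → run C
t=16: queue=[D,F,E,G,H,C] q_used=0 → run D
t=17: queue=[D,F,E,G,H,C] q_used=1 → run D
t=18: queue=[D,F,E,G,H,C] q_used=2 → run D
t=19: queue=[F,E,G,H,C,D] q_used=0 → run F
t=20: queue=[F,E,G,H,C,D] q_used=1 → run F
t=21: queue=[F,E,G,H,C,D] q_used=2 → run F
t=22: queue=[E,G,H,C,D,F] q_used=0 → run E
t=23: queue=[E,G,H,C,D,F] q_used=1 → run E
t=24: queue=[E,G,H,C,D,F] q_used=2 → run E
t=25: queue=[G,H,C,D,F,E] q_used=0 → run G
t=26: queue=[H,C,D,F,E] q_used=0 → run H
t=27: queue=[H,C,D,F,E] q_used=1 → run H
t=28: queue=[H,C,D,F,E] q_used=2 → run H
t=29: queue=[C,D,F,E] q_used=0 → run C
t=30: queue=[C,D,F,E] q_used=1 → run C
t=31: queue=[C,D,F,E] q_used=2 → run C
t=32: queue=[D,F,E,C] q_used=0 → run D
t=33: queue=[F,E,C] q_used=0 → run F
t=34: queue=[E,C] q_used=0 → run E
t=35: queue=[E,C] q_used=1 → run E
t=36: queue=[C] q_used=0 → run C
t=37: queue=[C] q_used=1 → run C
t=38: (idle)
t=39: (idle)
t=40: (idle)
t=41: (idle)
t=42: (idle)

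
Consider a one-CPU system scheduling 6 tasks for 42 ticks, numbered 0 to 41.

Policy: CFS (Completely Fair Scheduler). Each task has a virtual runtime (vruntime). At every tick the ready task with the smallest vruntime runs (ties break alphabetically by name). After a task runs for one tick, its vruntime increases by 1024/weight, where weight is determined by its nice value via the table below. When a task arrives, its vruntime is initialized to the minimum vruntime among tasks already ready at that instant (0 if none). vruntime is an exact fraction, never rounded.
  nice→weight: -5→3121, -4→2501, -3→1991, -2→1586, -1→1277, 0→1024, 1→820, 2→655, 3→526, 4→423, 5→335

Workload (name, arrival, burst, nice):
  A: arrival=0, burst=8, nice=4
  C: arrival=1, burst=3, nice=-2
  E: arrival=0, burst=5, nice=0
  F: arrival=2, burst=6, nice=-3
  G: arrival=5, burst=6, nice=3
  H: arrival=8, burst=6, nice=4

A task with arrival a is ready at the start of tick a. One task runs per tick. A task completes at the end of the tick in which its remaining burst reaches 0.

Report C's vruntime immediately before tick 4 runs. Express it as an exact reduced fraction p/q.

t=0: vr[A=0 E=0] → run A
t=1: vr[A=1024/423 C=0 E=0] → run C
t=2: vr[A=1024/423 C=512/793 E=0 F=0] → run E
t=3: vr[A=1024/423 C=512/793 E=1 F=0] → run F
t=4: vr[A=1024/423 C=512/793 E=1 F=1024/1991] → run F
t=5: vr[A=1024/423 C=512/793 E=1 F=2048/1991 G=512/793] → run C
t=6: vr[A=1024/423 C=1024/793 E=1 F=2048/1991 G=512/793] → run G
t=7: vr[A=1024/423 C=1024/793 E=1 F=2048/1991 G=540672/208559] → run E
t=8: vr[A=1024/423 C=1024/793 E=2 F=2048/1991 G=540672/208559 H=2048/1991] → run F
t=9: vr[A=1024/423 C=1024/793 E=2 F=3072/1991 G=540672/208559 H=2048/1991] → run H
t=10: vr[A=1024/423 C=1024/793 E=2 F=3072/1991 G=540672/208559 H=2905088/842193] → run C
t=11: vr[A=1024/423 E=2 F=3072/1991 G=540672/208559 H=2905088/842193] → run F
t=12: vr[A=1024/423 E=2 F=4096/1991 G=540672/208559 H=2905088/842193] → run E
t=13: vr[A=1024/423 E=3 F=4096/1991 G=540672/208559 H=2905088/842193] → run F
t=14: vr[A=1024/423 E=3 F=5120/1991 G=540672/208559 H=2905088/842193] → run A
t=15: vr[A=2048/423 E=3 F=5120/1991 G=540672/208559 H=2905088/842193] → run F
t=16: vr[A=2048/423 E=3 G=540672/208559 H=2905088/842193] → run G
t=17: vr[A=2048/423 E=3 G=946688/208559 H=2905088/842193] → run E
t=18: vr[A=2048/423 E=4 G=946688/208559 H=2905088/842193] → run H
t=19: vr[A=2048/423 E=4 G=946688/208559 H=4943872/842193] → run E
t=20: vr[A=2048/423 G=946688/208559 H=4943872/842193] → run G
t=21: vr[A=2048/423 G=1352704/208559 H=4943872/842193] → run A
t=22: vr[A=1024/141 G=1352704/208559 H=4943872/842193] → run H
t=23: vr[A=1024/141 G=1352704/208559 H=2327552/280731] → run G
t=24: vr[A=1024/141 G=1758720/208559 H=2327552/280731] → run A
t=25: vr[A=4096/423 G=1758720/208559 H=2327552/280731] → run H
t=26: vr[A=4096/423 G=1758720/208559 H=9021440/842193] → run G
t=27: vr[A=4096/423 G=2164736/208559 H=9021440/842193] → run A
t=28: vr[A=5120/423 G=2164736/208559 H=9021440/842193] → run G
t=29: vr[A=5120/423 H=9021440/842193] → run H
t=30: vr[A=5120/423 H=11060224/842193] → run A
t=31: vr[A=2048/141 H=11060224/842193] → run H
t=32: vr[A=2048/141] → run A
t=33: vr[A=7168/423] → run A
t=34: (idle)
t=35: (idle)
t=36: (idle)
t=37: (idle)
t=38: (idle)
t=39: (idle)
t=40: (idle)
t=41: (idle)

vruntime(C, start of tick 4) = 512/793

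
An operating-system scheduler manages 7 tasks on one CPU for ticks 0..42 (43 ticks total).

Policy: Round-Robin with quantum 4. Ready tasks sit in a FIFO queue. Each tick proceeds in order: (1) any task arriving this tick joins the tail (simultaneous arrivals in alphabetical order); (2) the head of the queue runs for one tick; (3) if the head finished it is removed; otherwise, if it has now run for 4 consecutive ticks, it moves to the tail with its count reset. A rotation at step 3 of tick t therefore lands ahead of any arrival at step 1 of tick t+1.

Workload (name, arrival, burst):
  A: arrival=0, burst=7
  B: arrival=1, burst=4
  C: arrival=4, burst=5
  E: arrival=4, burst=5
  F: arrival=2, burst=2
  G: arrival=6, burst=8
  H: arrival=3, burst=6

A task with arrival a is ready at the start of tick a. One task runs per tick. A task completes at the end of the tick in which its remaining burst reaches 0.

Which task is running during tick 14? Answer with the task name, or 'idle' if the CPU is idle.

running at tick 14 = A

t=0: queue=[A] q_used=0 → run A
t=1: queue=[A,B] q_used=1 → run A
t=2: queue=[A,B,F] q_used=2 → run A
t=3: queue=[A,B,F,H] q_used=3 → run A
t=4: queue=[B,F,H,A,C,E] q_used=0 → run B
t=5: queue=[B,F,H,A,C,E] q_used=1 → run B
t=6: queue=[B,F,H,A,C,E,G] q_used=2 → run B
t=7: queue=[B,F,H,A,C,E,G] q_used=3 → run B
t=8: queue=[F,H,A,C,E,G] q_used=0 → run F
t=9: queue=[F,H,A,C,E,G] q_used=1 → run F
t=10: queue=[H,A,C,E,G] q_used=0 → run H
t=11: queue=[H,A,C,E,G] q_used=1 → run H
t=12: queue=[H,A,C,E,G] q_used=2 → run H
t=13: queue=[H,A,C,E,G] q_used=3 → run H
t=14: queue=[A,C,E,G,H] q_used=0 → run A
t=15: queue=[A,C,E,G,H] q_used=1 → run A
t=16: queue=[A,C,E,G,H] q_used=2 → run A
t=17: queue=[C,E,G,H] q_used=0 → run C
t=18: queue=[C,E,G,H] q_used=1 → run C
t=19: queue=[C,E,G,H] q_used=2 → run C
t=20: queue=[C,E,G,H] q_used=3 → run C
t=21: queue=[E,G,H,C] q_used=0 → run E
t=22: queue=[E,G,H,C] q_used=1 → run E
t=23: queue=[E,G,H,C] q_used=2 → run E
t=24: queue=[E,G,H,C] q_used=3 → run E
t=25: queue=[G,H,C,E] q_used=0 → run G
t=26: queue=[G,H,C,E] q_used=1 → run G
t=27: queue=[G,H,C,E] q_used=2 → run G
t=28: queue=[G,H,C,E] q_used=3 → run G
t=29: queue=[H,C,E,G] q_used=0 → run H
t=30: queue=[H,C,E,G] q_used=1 → run H
t=31: queue=[C,E,G] q_used=0 → run C
t=32: queue=[E,G] q_used=0 → run E
t=33: queue=[G] q_used=0 → run G
t=34: queue=[G] q_used=1 → run G
t=35: queue=[G] q_used=2 → run G
t=36: queue=[G] q_used=3 → run G
t=37: (idle)
t=38: (idle)
t=39: (idle)
t=40: (idle)
t=41: (idle)
t=42: (idle)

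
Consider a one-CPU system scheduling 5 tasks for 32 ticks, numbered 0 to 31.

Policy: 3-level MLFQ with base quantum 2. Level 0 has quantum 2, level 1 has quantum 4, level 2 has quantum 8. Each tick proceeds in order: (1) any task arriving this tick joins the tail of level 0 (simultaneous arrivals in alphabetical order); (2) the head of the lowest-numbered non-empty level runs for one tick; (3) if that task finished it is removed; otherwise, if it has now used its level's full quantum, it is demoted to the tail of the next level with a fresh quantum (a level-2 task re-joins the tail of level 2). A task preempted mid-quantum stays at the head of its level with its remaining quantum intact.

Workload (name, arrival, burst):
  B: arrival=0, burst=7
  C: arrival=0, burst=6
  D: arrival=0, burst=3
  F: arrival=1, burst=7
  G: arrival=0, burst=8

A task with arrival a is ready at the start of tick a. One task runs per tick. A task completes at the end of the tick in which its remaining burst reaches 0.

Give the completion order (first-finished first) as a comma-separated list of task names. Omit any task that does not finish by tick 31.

completion order = C, D, B, G, F

t=0: L0/L1/L2 = BCDG/-/- → run B
t=1: L0/L1/L2 = BCDGF/-/- → run B
t=2: L0/L1/L2 = CDGF/B/- → run C
t=3: L0/L1/L2 = CDGF/B/- → run C
t=4: L0/L1/L2 = DGF/BC/- → run D
t=5: L0/L1/L2 = DGF/BC/- → run D
t=6: L0/L1/L2 = GF/BCD/- → run G
t=7: L0/L1/L2 = GF/BCD/- → run G
t=8: L0/L1/L2 = F/BCDG/- → run F
t=9: L0/L1/L2 = F/BCDG/- → run F
t=10: L0/L1/L2 = -/BCDGF/- → run B
t=11: L0/L1/L2 = -/BCDGF/- → run B
t=12: L0/L1/L2 = -/BCDGF/- → run B
t=13: L0/L1/L2 = -/BCDGF/- → run B
t=14: L0/L1/L2 = -/CDGF/B → run C
t=15: L0/L1/L2 = -/CDGF/B → run C
t=16: L0/L1/L2 = -/CDGF/B → run C
t=17: L0/L1/L2 = -/CDGF/B → run C
t=18: L0/L1/L2 = -/DGF/B → run D
t=19: L0/L1/L2 = -/GF/B → run G
t=20: L0/L1/L2 = -/GF/B → run G
t=21: L0/L1/L2 = -/GF/B → run G
t=22: L0/L1/L2 = -/GF/B → run G
t=23: L0/L1/L2 = -/F/BG → run F
t=24: L0/L1/L2 = -/F/BG → run F
t=25: L0/L1/L2 = -/F/BG → run F
t=26: L0/L1/L2 = -/F/BG → run F
t=27: L0/L1/L2 = -/-/BGF → run B
t=28: L0/L1/L2 = -/-/GF → run G
t=29: L0/L1/L2 = -/-/GF → run G
t=30: L0/L1/L2 = -/-/F → run F
t=31: (idle)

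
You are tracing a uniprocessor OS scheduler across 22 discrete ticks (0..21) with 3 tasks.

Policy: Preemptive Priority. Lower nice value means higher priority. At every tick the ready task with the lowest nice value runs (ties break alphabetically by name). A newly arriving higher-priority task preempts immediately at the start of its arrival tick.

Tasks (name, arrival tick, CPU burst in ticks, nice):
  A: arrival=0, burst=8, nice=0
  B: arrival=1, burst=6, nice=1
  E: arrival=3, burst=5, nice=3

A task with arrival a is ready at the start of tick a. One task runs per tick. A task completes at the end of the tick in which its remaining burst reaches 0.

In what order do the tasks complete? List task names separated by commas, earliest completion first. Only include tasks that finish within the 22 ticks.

t=0: ready={A} → run A
t=1: ready={A,B} → run A
t=2: ready={A,B} → run A
t=3: ready={A,B,E} → run A
t=4: ready={A,B,E} → run A
t=5: ready={A,B,E} → run A
t=6: ready={A,B,E} → run A
t=7: ready={A,B,E} → run A
t=8: ready={B,E} → run B
t=9: ready={B,E} → run B
t=10: ready={B,E} → run B
t=11: ready={B,E} → run B
t=12: ready={B,E} → run B
t=13: ready={B,E} → run B
t=14: ready={E} → run E
t=15: ready={E} → run E
t=16: ready={E} → run E
t=17: ready={E} → run E
t=18: ready={E} → run E
t=19: (idle)
t=20: (idle)
t=21: (idle)

completion order = A, B, E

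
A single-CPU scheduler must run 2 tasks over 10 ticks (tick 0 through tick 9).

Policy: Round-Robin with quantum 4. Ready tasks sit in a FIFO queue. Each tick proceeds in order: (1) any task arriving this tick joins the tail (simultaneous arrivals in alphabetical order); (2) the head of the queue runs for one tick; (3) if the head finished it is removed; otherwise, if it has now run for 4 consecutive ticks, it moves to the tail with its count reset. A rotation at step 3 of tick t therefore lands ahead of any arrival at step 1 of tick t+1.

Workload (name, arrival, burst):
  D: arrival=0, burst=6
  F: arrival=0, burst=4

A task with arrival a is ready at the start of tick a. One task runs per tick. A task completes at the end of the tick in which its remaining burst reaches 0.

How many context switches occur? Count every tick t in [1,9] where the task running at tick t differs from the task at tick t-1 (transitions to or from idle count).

t=0: queue=[D,F] q_used=0 → run D
t=1: queue=[D,F] q_used=1 → run D
t=2: queue=[D,F] q_used=2 → run D
t=3: queue=[D,F] q_used=3 → run D
t=4: queue=[F,D] q_used=0 → run F
t=5: queue=[F,D] q_used=1 → run F
t=6: queue=[F,D] q_used=2 → run F
t=7: queue=[F,D] q_used=3 → run F
t=8: queue=[D] q_used=0 → run D
t=9: queue=[D] q_used=1 → run D

context switches = 2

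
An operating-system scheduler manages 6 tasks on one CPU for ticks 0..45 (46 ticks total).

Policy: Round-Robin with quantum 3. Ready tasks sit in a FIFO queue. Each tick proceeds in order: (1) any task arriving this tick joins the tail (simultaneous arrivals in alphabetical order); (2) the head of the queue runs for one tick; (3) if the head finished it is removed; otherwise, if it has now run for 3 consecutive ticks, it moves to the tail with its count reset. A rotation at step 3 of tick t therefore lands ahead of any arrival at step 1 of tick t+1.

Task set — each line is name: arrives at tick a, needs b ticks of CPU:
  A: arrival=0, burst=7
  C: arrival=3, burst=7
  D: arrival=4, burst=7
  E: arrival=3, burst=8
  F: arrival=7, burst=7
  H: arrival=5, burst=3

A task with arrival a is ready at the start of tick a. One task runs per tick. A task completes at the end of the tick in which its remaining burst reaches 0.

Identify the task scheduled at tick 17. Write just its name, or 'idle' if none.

t=0: queue=[A] q_used=0 → run A
t=1: queue=[A] q_used=1 → run A
t=2: queue=[A] q_used=2 → run A
t=3: queue=[A,C,E] q_used=0 → run A
t=4: queue=[A,C,E,D] q_used=1 → run A
t=5: queue=[A,C,E,D,H] q_used=2 → run A
t=6: queue=[C,E,D,H,A] q_used=0 → run C
t=7: queue=[C,E,D,H,A,F] q_used=1 → run C
t=8: queue=[C,E,D,H,A,F] q_used=2 → run C
t=9: queue=[E,D,H,A,F,C] q_used=0 → run E
t=10: queue=[E,D,H,A,F,C] q_used=1 → run E
t=11: queue=[E,D,H,A,F,C] q_used=2 → run E
t=12: queue=[D,H,A,F,C,E] q_used=0 → run D
t=13: queue=[D,H,A,F,C,E] q_used=1 → run D
t=14: queue=[D,H,A,F,C,E] q_used=2 → run D
t=15: queue=[H,A,F,C,E,D] q_used=0 → run H
t=16: queue=[H,A,F,C,E,D] q_used=1 → run H
t=17: queue=[H,A,F,C,E,D] q_used=2 → run H
t=18: queue=[A,F,C,E,D] q_used=0 → run A
t=19: queue=[F,C,E,D] q_used=0 → run F
t=20: queue=[F,C,E,D] q_used=1 → run F
t=21: queue=[F,C,E,D] q_used=2 → run F
t=22: queue=[C,E,D,F] q_used=0 → run C
t=23: queue=[C,E,D,F] q_used=1 → run C
t=24: queue=[C,E,D,F] q_used=2 → run C
t=25: queue=[E,D,F,C] q_used=0 → run E
t=26: queue=[E,D,F,C] q_used=1 → run E
t=27: queue=[E,D,F,C] q_used=2 → run E
t=28: queue=[D,F,C,E] q_used=0 → run D
t=29: queue=[D,F,C,E] q_used=1 → run D
t=30: queue=[D,F,C,E] q_used=2 → run D
t=31: queue=[F,C,E,D] q_used=0 → run F
t=32: queue=[F,C,E,D] q_used=1 → run F
t=33: queue=[F,C,E,D] q_used=2 → run F
t=34: queue=[C,E,D,F] q_used=0 → run C
t=35: queue=[E,D,F] q_used=0 → run E
t=36: queue=[E,D,F] q_used=1 → run E
t=37: queue=[D,F] q_used=0 → run D
t=38: queue=[F] q_used=0 → run F
t=39: (idle)
t=40: (idle)
t=41: (idle)
t=42: (idle)
t=43: (idle)
t=44: (idle)
t=45: (idle)

running at tick 17 = H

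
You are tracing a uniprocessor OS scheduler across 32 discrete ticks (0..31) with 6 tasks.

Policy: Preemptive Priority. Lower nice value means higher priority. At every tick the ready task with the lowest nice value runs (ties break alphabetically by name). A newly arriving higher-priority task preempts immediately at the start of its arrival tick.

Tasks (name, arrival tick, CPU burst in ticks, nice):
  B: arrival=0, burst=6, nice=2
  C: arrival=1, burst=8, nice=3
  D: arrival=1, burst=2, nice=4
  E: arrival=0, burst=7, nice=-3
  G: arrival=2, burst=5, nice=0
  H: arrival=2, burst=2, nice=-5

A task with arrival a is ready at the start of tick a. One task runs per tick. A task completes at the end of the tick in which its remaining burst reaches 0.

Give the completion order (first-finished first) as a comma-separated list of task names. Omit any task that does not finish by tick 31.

completion order = H, E, G, B, C, D

t=0: ready={B,E} → run E
t=1: ready={B,C,D,E} → run E
t=2: ready={B,C,D,E,G,H} → run H
t=3: ready={B,C,D,E,G,H} → run H
t=4: ready={B,C,D,E,G} → run E
t=5: ready={B,C,D,E,G} → run E
t=6: ready={B,C,D,E,G} → run E
t=7: ready={B,C,D,E,G} → run E
t=8: ready={B,C,D,E,G} → run E
t=9: ready={B,C,D,G} → run G
t=10: ready={B,C,D,G} → run G
t=11: ready={B,C,D,G} → run G
t=12: ready={B,C,D,G} → run G
t=13: ready={B,C,D,G} → run G
t=14: ready={B,C,D} → run B
t=15: ready={B,C,D} → run B
t=16: ready={B,C,D} → run B
t=17: ready={B,C,D} → run B
t=18: ready={B,C,D} → run B
t=19: ready={B,C,D} → run B
t=20: ready={C,D} → run C
t=21: ready={C,D} → run C
t=22: ready={C,D} → run C
t=23: ready={C,D} → run C
t=24: ready={C,D} → run C
t=25: ready={C,D} → run C
t=26: ready={C,D} → run C
t=27: ready={C,D} → run C
t=28: ready={D} → run D
t=29: ready={D} → run D
t=30: (idle)
t=31: (idle)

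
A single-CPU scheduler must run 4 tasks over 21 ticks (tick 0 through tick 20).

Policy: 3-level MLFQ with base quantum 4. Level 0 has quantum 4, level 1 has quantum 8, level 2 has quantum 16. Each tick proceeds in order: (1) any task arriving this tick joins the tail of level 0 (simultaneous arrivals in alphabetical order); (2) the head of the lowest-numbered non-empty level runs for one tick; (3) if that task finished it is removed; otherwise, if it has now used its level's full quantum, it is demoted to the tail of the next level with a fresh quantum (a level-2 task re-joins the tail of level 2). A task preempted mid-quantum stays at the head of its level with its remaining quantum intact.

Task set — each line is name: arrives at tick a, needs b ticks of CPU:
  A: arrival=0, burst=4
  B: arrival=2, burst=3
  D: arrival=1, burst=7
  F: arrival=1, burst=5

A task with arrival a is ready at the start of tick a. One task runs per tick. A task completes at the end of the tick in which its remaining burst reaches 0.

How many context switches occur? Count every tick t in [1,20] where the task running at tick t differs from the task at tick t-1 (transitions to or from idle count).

t=0: L0/L1/L2 = A/-/- → run A
t=1: L0/L1/L2 = ADF/-/- → run A
t=2: L0/L1/L2 = ADFB/-/- → run A
t=3: L0/L1/L2 = ADFB/-/- → run A
t=4: L0/L1/L2 = DFB/-/- → run D
t=5: L0/L1/L2 = DFB/-/- → run D
t=6: L0/L1/L2 = DFB/-/- → run D
t=7: L0/L1/L2 = DFB/-/- → run D
t=8: L0/L1/L2 = FB/D/- → run F
t=9: L0/L1/L2 = FB/D/- → run F
t=10: L0/L1/L2 = FB/D/- → run F
t=11: L0/L1/L2 = FB/D/- → run F
t=12: L0/L1/L2 = B/DF/- → run B
t=13: L0/L1/L2 = B/DF/- → run B
t=14: L0/L1/L2 = B/DF/- → run B
t=15: L0/L1/L2 = -/DF/- → run D
t=16: L0/L1/L2 = -/DF/- → run D
t=17: L0/L1/L2 = -/DF/- → run D
t=18: L0/L1/L2 = -/F/- → run F
t=19: (idle)
t=20: (idle)

context switches = 6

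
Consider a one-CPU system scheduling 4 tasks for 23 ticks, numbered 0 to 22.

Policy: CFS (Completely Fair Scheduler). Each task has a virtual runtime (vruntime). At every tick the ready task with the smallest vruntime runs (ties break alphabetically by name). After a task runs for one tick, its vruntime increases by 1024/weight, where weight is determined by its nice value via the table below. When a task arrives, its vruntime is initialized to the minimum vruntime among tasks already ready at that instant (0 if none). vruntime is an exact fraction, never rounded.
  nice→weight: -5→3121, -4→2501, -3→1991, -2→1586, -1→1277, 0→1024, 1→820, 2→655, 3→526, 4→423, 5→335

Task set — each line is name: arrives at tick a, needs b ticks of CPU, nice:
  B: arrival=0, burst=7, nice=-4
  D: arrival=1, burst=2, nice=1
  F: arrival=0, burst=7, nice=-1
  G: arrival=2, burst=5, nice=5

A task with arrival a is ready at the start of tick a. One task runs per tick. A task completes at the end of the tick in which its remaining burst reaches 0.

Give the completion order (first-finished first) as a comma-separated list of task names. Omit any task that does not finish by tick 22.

completion order = D, B, F, G

t=0: vr[B=0 F=0] → run B
t=1: vr[B=1024/2501 D=0 F=0] → run D
t=2: vr[B=1024/2501 D=256/205 F=0 G=0] → run F
t=3: vr[B=1024/2501 D=256/205 F=1024/1277 G=0] → run G
t=4: vr[B=1024/2501 D=256/205 F=1024/1277 G=1024/335] → run B
t=5: vr[B=2048/2501 D=256/205 F=1024/1277 G=1024/335] → run F
t=6: vr[B=2048/2501 D=256/205 F=2048/1277 G=1024/335] → run B
t=7: vr[B=3072/2501 D=256/205 F=2048/1277 G=1024/335] → run B
t=8: vr[B=4096/2501 D=256/205 F=2048/1277 G=1024/335] → run D
t=9: vr[B=4096/2501 F=2048/1277 G=1024/335] → run F
t=10: vr[B=4096/2501 F=3072/1277 G=1024/335] → run B
t=11: vr[B=5120/2501 F=3072/1277 G=1024/335] → run B
t=12: vr[B=6144/2501 F=3072/1277 G=1024/335] → run F
t=13: vr[B=6144/2501 F=4096/1277 G=1024/335] → run B
t=14: vr[F=4096/1277 G=1024/335] → run G
t=15: vr[F=4096/1277 G=2048/335] → run F
t=16: vr[F=5120/1277 G=2048/335] → run F
t=17: vr[F=6144/1277 G=2048/335] → run F
t=18: vr[G=2048/335] → run G
t=19: vr[G=3072/335] → run G
t=20: vr[G=4096/335] → run G
t=21: (idle)
t=22: (idle)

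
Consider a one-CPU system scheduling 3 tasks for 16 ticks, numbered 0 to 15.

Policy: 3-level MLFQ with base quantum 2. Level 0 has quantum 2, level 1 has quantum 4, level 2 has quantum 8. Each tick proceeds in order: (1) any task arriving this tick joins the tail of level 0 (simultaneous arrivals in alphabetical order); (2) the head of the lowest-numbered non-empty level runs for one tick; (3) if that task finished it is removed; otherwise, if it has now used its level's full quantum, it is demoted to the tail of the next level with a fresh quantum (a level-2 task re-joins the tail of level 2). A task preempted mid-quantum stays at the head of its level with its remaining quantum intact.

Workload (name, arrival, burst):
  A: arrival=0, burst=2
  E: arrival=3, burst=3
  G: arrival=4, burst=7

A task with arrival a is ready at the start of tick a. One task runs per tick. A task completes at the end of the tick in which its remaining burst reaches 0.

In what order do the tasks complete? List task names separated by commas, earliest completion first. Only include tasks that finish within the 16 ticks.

completion order = A, E, G

t=0: L0/L1/L2 = A/-/- → run A
t=1: L0/L1/L2 = A/-/- → run A
t=2: (idle)
t=3: L0/L1/L2 = E/-/- → run E
t=4: L0/L1/L2 = EG/-/- → run E
t=5: L0/L1/L2 = G/E/- → run G
t=6: L0/L1/L2 = G/E/- → run G
t=7: L0/L1/L2 = -/EG/- → run E
t=8: L0/L1/L2 = -/G/- → run G
t=9: L0/L1/L2 = -/G/- → run G
t=10: L0/L1/L2 = -/G/- → run G
t=11: L0/L1/L2 = -/G/- → run G
t=12: L0/L1/L2 = -/-/G → run G
t=13: (idle)
t=14: (idle)
t=15: (idle)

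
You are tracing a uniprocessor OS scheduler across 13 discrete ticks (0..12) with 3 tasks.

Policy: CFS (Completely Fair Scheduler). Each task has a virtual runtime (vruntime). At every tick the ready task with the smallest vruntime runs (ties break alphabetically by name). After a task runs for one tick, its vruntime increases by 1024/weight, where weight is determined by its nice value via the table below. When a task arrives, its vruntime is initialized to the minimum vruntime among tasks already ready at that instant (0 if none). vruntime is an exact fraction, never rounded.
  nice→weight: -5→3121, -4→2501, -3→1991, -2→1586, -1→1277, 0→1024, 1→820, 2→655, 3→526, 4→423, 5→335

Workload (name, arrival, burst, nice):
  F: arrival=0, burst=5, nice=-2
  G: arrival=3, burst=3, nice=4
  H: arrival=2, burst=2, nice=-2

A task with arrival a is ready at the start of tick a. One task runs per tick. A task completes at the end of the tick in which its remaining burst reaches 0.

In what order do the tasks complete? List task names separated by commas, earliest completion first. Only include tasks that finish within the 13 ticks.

t=0: vr[F=0] → run F
t=1: vr[F=512/793] → run F
t=2: vr[F=1024/793 H=1024/793] → run F
t=3: vr[F=1536/793 G=1024/793 H=1024/793] → run G
t=4: vr[F=1536/793 G=1245184/335439 H=1024/793] → run H
t=5: vr[F=1536/793 G=1245184/335439 H=1536/793] → run F
t=6: vr[F=2048/793 G=1245184/335439 H=1536/793] → run H
t=7: vr[F=2048/793 G=1245184/335439] → run F
t=8: vr[G=1245184/335439] → run G
t=9: vr[G=2057216/335439] → run G
t=10: (idle)
t=11: (idle)
t=12: (idle)

completion order = H, F, G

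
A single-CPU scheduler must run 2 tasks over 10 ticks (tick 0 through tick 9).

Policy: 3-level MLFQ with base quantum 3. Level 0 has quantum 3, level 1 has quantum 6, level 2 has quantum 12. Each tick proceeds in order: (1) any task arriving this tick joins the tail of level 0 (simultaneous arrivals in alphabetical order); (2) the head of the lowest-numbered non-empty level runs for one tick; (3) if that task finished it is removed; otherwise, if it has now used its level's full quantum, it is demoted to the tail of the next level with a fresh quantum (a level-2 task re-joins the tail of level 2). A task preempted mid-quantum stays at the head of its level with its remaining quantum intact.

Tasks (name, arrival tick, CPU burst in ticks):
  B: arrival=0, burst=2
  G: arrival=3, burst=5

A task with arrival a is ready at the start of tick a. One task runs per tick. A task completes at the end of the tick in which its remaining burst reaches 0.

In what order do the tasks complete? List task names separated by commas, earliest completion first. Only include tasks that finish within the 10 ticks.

completion order = B, G

t=0: L0/L1/L2 = B/-/- → run B
t=1: L0/L1/L2 = B/-/- → run B
t=2: (idle)
t=3: L0/L1/L2 = G/-/- → run G
t=4: L0/L1/L2 = G/-/- → run G
t=5: L0/L1/L2 = G/-/- → run G
t=6: L0/L1/L2 = -/G/- → run G
t=7: L0/L1/L2 = -/G/- → run G
t=8: (idle)
t=9: (idle)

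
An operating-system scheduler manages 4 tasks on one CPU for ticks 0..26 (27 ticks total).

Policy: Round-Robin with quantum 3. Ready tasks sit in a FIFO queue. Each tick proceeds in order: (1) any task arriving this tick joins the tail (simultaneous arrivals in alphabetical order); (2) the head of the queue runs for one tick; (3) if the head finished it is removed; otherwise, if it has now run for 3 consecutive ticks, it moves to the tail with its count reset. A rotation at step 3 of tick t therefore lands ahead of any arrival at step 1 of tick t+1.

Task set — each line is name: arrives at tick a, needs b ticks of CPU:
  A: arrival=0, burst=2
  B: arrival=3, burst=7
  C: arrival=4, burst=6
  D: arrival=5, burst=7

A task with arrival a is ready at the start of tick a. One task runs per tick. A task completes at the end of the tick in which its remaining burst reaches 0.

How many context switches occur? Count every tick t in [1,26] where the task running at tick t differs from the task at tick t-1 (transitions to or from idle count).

context switches = 10

t=0: queue=[A] q_used=0 → run A
t=1: queue=[A] q_used=1 → run A
t=2: (idle)
t=3: queue=[B] q_used=0 → run B
t=4: queue=[B,C] q_used=1 → run B
t=5: queue=[B,C,D] q_used=2 → run B
t=6: queue=[C,D,B] q_used=0 → run C
t=7: queue=[C,D,B] q_used=1 → run C
t=8: queue=[C,D,B] q_used=2 → run C
t=9: queue=[D,B,C] q_used=0 → run D
t=10: queue=[D,B,C] q_used=1 → run D
t=11: queue=[D,B,C] q_used=2 → run D
t=12: queue=[B,C,D] q_used=0 → run B
t=13: queue=[B,C,D] q_used=1 → run B
t=14: queue=[B,C,D] q_used=2 → run B
t=15: queue=[C,D,B] q_used=0 → run C
t=16: queue=[C,D,B] q_used=1 → run C
t=17: queue=[C,D,B] q_used=2 → run C
t=18: queue=[D,B] q_used=0 → run D
t=19: queue=[D,B] q_used=1 → run D
t=20: queue=[D,B] q_used=2 → run D
t=21: queue=[B,D] q_used=0 → run B
t=22: queue=[D] q_used=0 → run D
t=23: (idle)
t=24: (idle)
t=25: (idle)
t=26: (idle)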